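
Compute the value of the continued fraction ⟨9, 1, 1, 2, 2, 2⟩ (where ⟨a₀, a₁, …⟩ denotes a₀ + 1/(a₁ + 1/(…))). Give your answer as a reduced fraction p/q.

Start with 2.
2 + 1/(2/1) = 2 + 1/2 = 5/2
2 + 1/(5/2) = 2 + 2/5 = 12/5
1 + 1/(12/5) = 1 + 5/12 = 17/12
1 + 1/(17/12) = 1 + 12/17 = 29/17
9 + 1/(29/17) = 9 + 17/29 = 278/29

278/29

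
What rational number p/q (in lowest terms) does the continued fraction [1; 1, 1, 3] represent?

11/7

Build up convergents one term at a time:
a_0 = 1: 1/1
a_1 = 1: 2/1
a_2 = 1: 3/2
a_3 = 3: 11/7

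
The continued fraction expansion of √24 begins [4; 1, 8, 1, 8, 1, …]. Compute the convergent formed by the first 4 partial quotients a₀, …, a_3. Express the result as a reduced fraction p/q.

Build up convergents one term at a time:
a_0 = 4: 4/1
a_1 = 1: 5/1
a_2 = 8: 44/9
a_3 = 1: 49/10

49/10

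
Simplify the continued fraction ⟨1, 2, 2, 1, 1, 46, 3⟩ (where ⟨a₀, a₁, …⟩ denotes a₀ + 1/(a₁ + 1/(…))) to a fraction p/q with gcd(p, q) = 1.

2393/1689

Start with 3.
46 + 1/(3/1) = 46 + 1/3 = 139/3
1 + 1/(139/3) = 1 + 3/139 = 142/139
1 + 1/(142/139) = 1 + 139/142 = 281/142
2 + 1/(281/142) = 2 + 142/281 = 704/281
2 + 1/(704/281) = 2 + 281/704 = 1689/704
1 + 1/(1689/704) = 1 + 704/1689 = 2393/1689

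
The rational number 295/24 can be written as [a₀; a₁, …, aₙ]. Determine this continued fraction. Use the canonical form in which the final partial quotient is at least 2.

Run the Euclidean algorithm, recording each quotient:
295 = 12·24 + 7, so a_0 = 12
24 = 3·7 + 3, so a_1 = 3
7 = 2·3 + 1, so a_2 = 2
3 = 3·1 + 0, so a_3 = 3

[12; 3, 2, 3]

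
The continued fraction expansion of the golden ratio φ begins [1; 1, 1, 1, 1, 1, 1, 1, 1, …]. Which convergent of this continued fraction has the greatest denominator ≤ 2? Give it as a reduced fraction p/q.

List convergents until the denominator exceeds the bound:
a_0 = 1: 1/1  (≤ bound)
a_1 = 1: 2/1  (≤ bound)
a_2 = 1: 3/2  (≤ bound)
a_3 = 1: 5/3  (> 2, stop)

3/2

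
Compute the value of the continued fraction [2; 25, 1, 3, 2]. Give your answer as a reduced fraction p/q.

Compute successive convergents:
a_0 = 2: 2/1
a_1 = 25: 51/25
a_2 = 1: 53/26
a_3 = 3: 210/103
a_4 = 2: 473/232

473/232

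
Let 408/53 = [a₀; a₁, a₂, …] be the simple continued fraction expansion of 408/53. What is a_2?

Run the Euclidean algorithm, recording each quotient:
⌊408/53⌋ = 7, remainder 37
⌊53/37⌋ = 1, remainder 16
⌊37/16⌋ = 2, remainder 5

2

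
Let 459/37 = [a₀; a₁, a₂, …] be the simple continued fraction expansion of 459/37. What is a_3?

Apply division with remainder until the remainder is 0:
459 ÷ 37 → quotient 12, remainder 15
37 ÷ 15 → quotient 2, remainder 7
15 ÷ 7 → quotient 2, remainder 1
7 ÷ 1 → quotient 7, remainder 0

7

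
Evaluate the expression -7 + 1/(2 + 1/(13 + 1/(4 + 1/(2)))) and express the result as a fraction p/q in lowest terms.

-1610/247

Work from the innermost term outward:
Start with 2.
4 + 1/(2/1) = 4 + 1/2 = 9/2
13 + 1/(9/2) = 13 + 2/9 = 119/9
2 + 1/(119/9) = 2 + 9/119 = 247/119
-7 + 1/(247/119) = -7 + 119/247 = -1610/247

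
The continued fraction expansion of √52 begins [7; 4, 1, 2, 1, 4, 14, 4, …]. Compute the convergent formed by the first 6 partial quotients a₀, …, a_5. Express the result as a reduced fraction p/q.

a_0 = 7: 7/1
a_1 = 4: 29/4
a_2 = 1: 36/5
a_3 = 2: 101/14
a_4 = 1: 137/19
a_5 = 4: 649/90

649/90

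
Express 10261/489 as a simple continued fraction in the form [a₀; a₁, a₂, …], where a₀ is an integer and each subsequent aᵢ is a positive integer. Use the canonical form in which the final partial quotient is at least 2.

⌊10261/489⌋ = 20, remainder 481
⌊489/481⌋ = 1, remainder 8
⌊481/8⌋ = 60, remainder 1
⌊8/1⌋ = 8, remainder 0

[20; 1, 60, 8]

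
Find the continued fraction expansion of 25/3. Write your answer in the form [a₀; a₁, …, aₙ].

[8; 3]

⌊25/3⌋ = 8, remainder 1
⌊3/1⌋ = 3, remainder 0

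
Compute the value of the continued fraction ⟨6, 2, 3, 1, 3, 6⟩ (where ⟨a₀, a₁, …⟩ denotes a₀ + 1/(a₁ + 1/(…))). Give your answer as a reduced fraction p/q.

1372/213

Start with 6.
3 + 1/(6/1) = 3 + 1/6 = 19/6
1 + 1/(19/6) = 1 + 6/19 = 25/19
3 + 1/(25/19) = 3 + 19/25 = 94/25
2 + 1/(94/25) = 2 + 25/94 = 213/94
6 + 1/(213/94) = 6 + 94/213 = 1372/213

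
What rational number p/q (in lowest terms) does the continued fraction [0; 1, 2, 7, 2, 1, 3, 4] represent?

739/1085

Start with 4.
3 + 1/(4/1) = 3 + 1/4 = 13/4
1 + 1/(13/4) = 1 + 4/13 = 17/13
2 + 1/(17/13) = 2 + 13/17 = 47/17
7 + 1/(47/17) = 7 + 17/47 = 346/47
2 + 1/(346/47) = 2 + 47/346 = 739/346
1 + 1/(739/346) = 1 + 346/739 = 1085/739
0 + 1/(1085/739) = 0 + 739/1085 = 739/1085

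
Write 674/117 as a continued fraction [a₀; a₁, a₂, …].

[5; 1, 3, 5, 1, 1, 2]

674 ÷ 117 → quotient 5, remainder 89
117 ÷ 89 → quotient 1, remainder 28
89 ÷ 28 → quotient 3, remainder 5
28 ÷ 5 → quotient 5, remainder 3
5 ÷ 3 → quotient 1, remainder 2
3 ÷ 2 → quotient 1, remainder 1
2 ÷ 1 → quotient 2, remainder 0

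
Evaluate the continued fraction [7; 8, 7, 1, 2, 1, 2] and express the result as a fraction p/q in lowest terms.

4922/691

Starting at the tail and folding back:
Start with 2.
1 + 1/(2/1) = 1 + 1/2 = 3/2
2 + 1/(3/2) = 2 + 2/3 = 8/3
1 + 1/(8/3) = 1 + 3/8 = 11/8
7 + 1/(11/8) = 7 + 8/11 = 85/11
8 + 1/(85/11) = 8 + 11/85 = 691/85
7 + 1/(691/85) = 7 + 85/691 = 4922/691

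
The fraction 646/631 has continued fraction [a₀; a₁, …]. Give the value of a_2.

15

Run the Euclidean algorithm, recording each quotient:
646 = 1·631 + 15, so a_0 = 1
631 = 42·15 + 1, so a_1 = 42
15 = 15·1 + 0, so a_2 = 15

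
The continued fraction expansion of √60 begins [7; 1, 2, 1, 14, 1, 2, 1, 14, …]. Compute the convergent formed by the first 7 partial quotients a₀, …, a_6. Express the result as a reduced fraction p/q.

1433/185

Start with 2.
1 + 1/(2/1) = 1 + 1/2 = 3/2
14 + 1/(3/2) = 14 + 2/3 = 44/3
1 + 1/(44/3) = 1 + 3/44 = 47/44
2 + 1/(47/44) = 2 + 44/47 = 138/47
1 + 1/(138/47) = 1 + 47/138 = 185/138
7 + 1/(185/138) = 7 + 138/185 = 1433/185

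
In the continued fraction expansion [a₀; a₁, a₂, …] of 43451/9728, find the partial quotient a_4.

58

43451 ÷ 9728 → quotient 4, remainder 4539
9728 ÷ 4539 → quotient 2, remainder 650
4539 ÷ 650 → quotient 6, remainder 639
650 ÷ 639 → quotient 1, remainder 11
639 ÷ 11 → quotient 58, remainder 1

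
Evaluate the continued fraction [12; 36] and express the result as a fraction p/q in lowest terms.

Collapse the nested fraction from the inside out:
Start with 36.
12 + 1/(36/1) = 12 + 1/36 = 433/36

433/36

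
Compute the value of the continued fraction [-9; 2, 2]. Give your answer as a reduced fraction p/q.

Start with 2.
2 + 1/(2/1) = 2 + 1/2 = 5/2
-9 + 1/(5/2) = -9 + 2/5 = -43/5

-43/5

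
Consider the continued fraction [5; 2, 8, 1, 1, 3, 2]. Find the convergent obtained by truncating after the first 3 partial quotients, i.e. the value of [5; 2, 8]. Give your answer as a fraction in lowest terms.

a_0 = 5: 5/1
a_1 = 2: 11/2
a_2 = 8: 93/17

93/17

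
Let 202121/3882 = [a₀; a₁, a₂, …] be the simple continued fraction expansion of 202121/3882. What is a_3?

1

⌊202121/3882⌋ = 52, remainder 257
⌊3882/257⌋ = 15, remainder 27
⌊257/27⌋ = 9, remainder 14
⌊27/14⌋ = 1, remainder 13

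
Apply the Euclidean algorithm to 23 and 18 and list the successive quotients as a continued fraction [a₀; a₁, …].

Apply division with remainder until the remainder is 0:
⌊23/18⌋ = 1, remainder 5
⌊18/5⌋ = 3, remainder 3
⌊5/3⌋ = 1, remainder 2
⌊3/2⌋ = 1, remainder 1
⌊2/1⌋ = 2, remainder 0

[1; 3, 1, 1, 2]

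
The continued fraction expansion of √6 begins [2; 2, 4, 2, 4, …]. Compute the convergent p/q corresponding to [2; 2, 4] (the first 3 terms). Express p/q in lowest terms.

Use the convergent recurrence hₖ = aₖ·hₖ₋₁ + hₖ₋₂ (and likewise for the denominators kₖ):
a_0 = 2: 2/1
a_1 = 2: 5/2
a_2 = 4: 22/9

22/9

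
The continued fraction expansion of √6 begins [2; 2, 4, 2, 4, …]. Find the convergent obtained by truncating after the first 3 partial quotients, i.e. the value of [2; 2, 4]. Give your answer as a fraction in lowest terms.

Start with 4.
2 + 1/(4/1) = 2 + 1/4 = 9/4
2 + 1/(9/4) = 2 + 4/9 = 22/9

22/9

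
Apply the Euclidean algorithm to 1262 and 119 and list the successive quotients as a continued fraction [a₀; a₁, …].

Apply division with remainder until the remainder is 0:
⌊1262/119⌋ = 10, remainder 72
⌊119/72⌋ = 1, remainder 47
⌊72/47⌋ = 1, remainder 25
⌊47/25⌋ = 1, remainder 22
⌊25/22⌋ = 1, remainder 3
⌊22/3⌋ = 7, remainder 1
⌊3/1⌋ = 3, remainder 0

[10; 1, 1, 1, 1, 7, 3]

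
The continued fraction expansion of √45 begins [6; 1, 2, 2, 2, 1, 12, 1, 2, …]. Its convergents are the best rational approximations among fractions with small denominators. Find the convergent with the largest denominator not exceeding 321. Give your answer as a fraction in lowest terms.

2046/305

a_0 = 6: 6/1  (≤ bound)
a_1 = 1: 7/1  (≤ bound)
a_2 = 2: 20/3  (≤ bound)
a_3 = 2: 47/7  (≤ bound)
a_4 = 2: 114/17  (≤ bound)
a_5 = 1: 161/24  (≤ bound)
a_6 = 12: 2046/305  (≤ bound)
a_7 = 1: 2207/329  (> 321, stop)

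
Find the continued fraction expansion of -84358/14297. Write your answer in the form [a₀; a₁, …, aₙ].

Apply division with remainder until the remainder is 0:
-84358 = -6·14297 + 1424, so a_0 = -6
14297 = 10·1424 + 57, so a_1 = 10
1424 = 24·57 + 56, so a_2 = 24
57 = 1·56 + 1, so a_3 = 1
56 = 56·1 + 0, so a_4 = 56

[-6; 10, 24, 1, 56]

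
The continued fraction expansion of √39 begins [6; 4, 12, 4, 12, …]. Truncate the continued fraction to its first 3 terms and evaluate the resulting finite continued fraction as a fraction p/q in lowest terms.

a_0 = 6: 6/1
a_1 = 4: 25/4
a_2 = 12: 306/49

306/49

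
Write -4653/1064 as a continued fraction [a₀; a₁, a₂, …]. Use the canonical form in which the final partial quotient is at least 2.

[-5; 1, 1, 1, 2, 7, 1, 15]

-4653 = -5·1064 + 667, so a_0 = -5
1064 = 1·667 + 397, so a_1 = 1
667 = 1·397 + 270, so a_2 = 1
397 = 1·270 + 127, so a_3 = 1
270 = 2·127 + 16, so a_4 = 2
127 = 7·16 + 15, so a_5 = 7
16 = 1·15 + 1, so a_6 = 1
15 = 15·1 + 0, so a_7 = 15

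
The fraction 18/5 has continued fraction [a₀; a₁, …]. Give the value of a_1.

1

18 ÷ 5 → quotient 3, remainder 3
5 ÷ 3 → quotient 1, remainder 2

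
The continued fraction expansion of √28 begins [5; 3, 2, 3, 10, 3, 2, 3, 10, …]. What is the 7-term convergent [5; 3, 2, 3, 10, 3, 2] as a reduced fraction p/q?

9403/1777

a_0 = 5: 5/1
a_1 = 3: 16/3
a_2 = 2: 37/7
a_3 = 3: 127/24
a_4 = 10: 1307/247
a_5 = 3: 4048/765
a_6 = 2: 9403/1777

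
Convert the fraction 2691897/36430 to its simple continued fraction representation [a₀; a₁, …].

⌊2691897/36430⌋ = 73, remainder 32507
⌊36430/32507⌋ = 1, remainder 3923
⌊32507/3923⌋ = 8, remainder 1123
⌊3923/1123⌋ = 3, remainder 554
⌊1123/554⌋ = 2, remainder 15
⌊554/15⌋ = 36, remainder 14
⌊15/14⌋ = 1, remainder 1
⌊14/1⌋ = 14, remainder 0

[73; 1, 8, 3, 2, 36, 1, 14]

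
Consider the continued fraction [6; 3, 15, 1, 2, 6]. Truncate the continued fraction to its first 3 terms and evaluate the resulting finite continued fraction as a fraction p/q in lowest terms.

Start with 15.
3 + 1/(15/1) = 3 + 1/15 = 46/15
6 + 1/(46/15) = 6 + 15/46 = 291/46

291/46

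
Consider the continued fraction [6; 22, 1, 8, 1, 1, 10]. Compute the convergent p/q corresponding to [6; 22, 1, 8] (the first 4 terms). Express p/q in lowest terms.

a_0 = 6: 6/1
a_1 = 22: 133/22
a_2 = 1: 139/23
a_3 = 8: 1245/206

1245/206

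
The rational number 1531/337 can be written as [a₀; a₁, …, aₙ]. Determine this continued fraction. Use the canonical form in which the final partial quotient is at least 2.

1531 ÷ 337 → quotient 4, remainder 183
337 ÷ 183 → quotient 1, remainder 154
183 ÷ 154 → quotient 1, remainder 29
154 ÷ 29 → quotient 5, remainder 9
29 ÷ 9 → quotient 3, remainder 2
9 ÷ 2 → quotient 4, remainder 1
2 ÷ 1 → quotient 2, remainder 0

[4; 1, 1, 5, 3, 4, 2]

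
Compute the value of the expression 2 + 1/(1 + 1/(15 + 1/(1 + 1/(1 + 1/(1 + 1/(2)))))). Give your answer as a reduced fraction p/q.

391/133

a_0 = 2: 2/1
a_1 = 1: 3/1
a_2 = 15: 47/16
a_3 = 1: 50/17
a_4 = 1: 97/33
a_5 = 1: 147/50
a_6 = 2: 391/133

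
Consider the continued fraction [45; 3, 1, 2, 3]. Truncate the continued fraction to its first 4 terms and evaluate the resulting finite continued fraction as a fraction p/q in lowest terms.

498/11

a_0 = 45: 45/1
a_1 = 3: 136/3
a_2 = 1: 181/4
a_3 = 2: 498/11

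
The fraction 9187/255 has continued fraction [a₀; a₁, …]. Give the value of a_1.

36

9187 ÷ 255 → quotient 36, remainder 7
255 ÷ 7 → quotient 36, remainder 3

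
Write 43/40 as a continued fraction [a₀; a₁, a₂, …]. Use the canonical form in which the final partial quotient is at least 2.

43 = 1·40 + 3, so a_0 = 1
40 = 13·3 + 1, so a_1 = 13
3 = 3·1 + 0, so a_2 = 3

[1; 13, 3]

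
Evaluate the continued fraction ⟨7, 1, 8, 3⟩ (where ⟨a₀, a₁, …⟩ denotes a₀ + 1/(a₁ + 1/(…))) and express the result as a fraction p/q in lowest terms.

221/28

Starting at the tail and folding back:
Start with 3.
8 + 1/(3/1) = 8 + 1/3 = 25/3
1 + 1/(25/3) = 1 + 3/25 = 28/25
7 + 1/(28/25) = 7 + 25/28 = 221/28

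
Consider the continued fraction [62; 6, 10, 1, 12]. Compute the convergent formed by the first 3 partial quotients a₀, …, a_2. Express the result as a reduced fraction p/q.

Compute successive convergents:
a_0 = 62: 62/1
a_1 = 6: 373/6
a_2 = 10: 3792/61

3792/61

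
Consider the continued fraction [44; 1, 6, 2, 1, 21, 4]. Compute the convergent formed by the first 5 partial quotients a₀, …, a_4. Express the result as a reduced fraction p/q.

Start with 1.
2 + 1/(1/1) = 2 + 1/1 = 3/1
6 + 1/(3/1) = 6 + 1/3 = 19/3
1 + 1/(19/3) = 1 + 3/19 = 22/19
44 + 1/(22/19) = 44 + 19/22 = 987/22

987/22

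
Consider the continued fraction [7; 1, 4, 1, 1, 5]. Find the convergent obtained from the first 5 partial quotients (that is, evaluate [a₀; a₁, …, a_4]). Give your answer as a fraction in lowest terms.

86/11

Collapse the nested fraction from the inside out:
Start with 1.
1 + 1/(1/1) = 1 + 1/1 = 2/1
4 + 1/(2/1) = 4 + 1/2 = 9/2
1 + 1/(9/2) = 1 + 2/9 = 11/9
7 + 1/(11/9) = 7 + 9/11 = 86/11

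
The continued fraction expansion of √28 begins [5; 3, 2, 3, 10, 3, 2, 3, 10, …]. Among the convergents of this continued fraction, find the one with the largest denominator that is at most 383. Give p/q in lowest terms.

1307/247

a_0 = 5: 5/1  (≤ bound)
a_1 = 3: 16/3  (≤ bound)
a_2 = 2: 37/7  (≤ bound)
a_3 = 3: 127/24  (≤ bound)
a_4 = 10: 1307/247  (≤ bound)
a_5 = 3: 4048/765  (> 383, stop)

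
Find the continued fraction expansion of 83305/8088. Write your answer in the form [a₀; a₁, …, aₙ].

Run the Euclidean algorithm, recording each quotient:
83305 = 10·8088 + 2425, so a_0 = 10
8088 = 3·2425 + 813, so a_1 = 3
2425 = 2·813 + 799, so a_2 = 2
813 = 1·799 + 14, so a_3 = 1
799 = 57·14 + 1, so a_4 = 57
14 = 14·1 + 0, so a_5 = 14

[10; 3, 2, 1, 57, 14]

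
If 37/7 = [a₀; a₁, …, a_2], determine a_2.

⌊37/7⌋ = 5, remainder 2
⌊7/2⌋ = 3, remainder 1
⌊2/1⌋ = 2, remainder 0

2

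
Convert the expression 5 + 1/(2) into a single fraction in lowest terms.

11/2

Use the convergent recurrence hₖ = aₖ·hₖ₋₁ + hₖ₋₂ (and likewise for the denominators kₖ):
a_0 = 5: 5/1
a_1 = 2: 11/2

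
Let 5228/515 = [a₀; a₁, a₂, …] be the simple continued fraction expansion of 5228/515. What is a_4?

1

5228 = 10·515 + 78, so a_0 = 10
515 = 6·78 + 47, so a_1 = 6
78 = 1·47 + 31, so a_2 = 1
47 = 1·31 + 16, so a_3 = 1
31 = 1·16 + 15, so a_4 = 1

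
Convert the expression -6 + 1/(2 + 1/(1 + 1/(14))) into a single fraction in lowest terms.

Work from the innermost term outward:
Start with 14.
1 + 1/(14/1) = 1 + 1/14 = 15/14
2 + 1/(15/14) = 2 + 14/15 = 44/15
-6 + 1/(44/15) = -6 + 15/44 = -249/44

-249/44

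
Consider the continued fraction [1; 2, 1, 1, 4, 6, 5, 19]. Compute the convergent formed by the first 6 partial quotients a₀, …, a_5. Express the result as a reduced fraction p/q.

199/143

Work from the innermost term outward:
Start with 6.
4 + 1/(6/1) = 4 + 1/6 = 25/6
1 + 1/(25/6) = 1 + 6/25 = 31/25
1 + 1/(31/25) = 1 + 25/31 = 56/31
2 + 1/(56/31) = 2 + 31/56 = 143/56
1 + 1/(143/56) = 1 + 56/143 = 199/143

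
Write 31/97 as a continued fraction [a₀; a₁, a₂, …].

[0; 3, 7, 1, 3]

31 = 0·97 + 31, so a_0 = 0
97 = 3·31 + 4, so a_1 = 3
31 = 7·4 + 3, so a_2 = 7
4 = 1·3 + 1, so a_3 = 1
3 = 3·1 + 0, so a_4 = 3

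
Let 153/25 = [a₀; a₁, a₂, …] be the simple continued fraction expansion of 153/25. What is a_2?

Apply division with remainder until the remainder is 0:
153 ÷ 25 → quotient 6, remainder 3
25 ÷ 3 → quotient 8, remainder 1
3 ÷ 1 → quotient 3, remainder 0

3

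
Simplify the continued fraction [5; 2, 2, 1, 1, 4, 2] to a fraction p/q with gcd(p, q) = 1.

a_0 = 5: 5/1
a_1 = 2: 11/2
a_2 = 2: 27/5
a_3 = 1: 38/7
a_4 = 1: 65/12
a_5 = 4: 298/55
a_6 = 2: 661/122

661/122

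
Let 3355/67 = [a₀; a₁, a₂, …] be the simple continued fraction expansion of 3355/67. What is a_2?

2

⌊3355/67⌋ = 50, remainder 5
⌊67/5⌋ = 13, remainder 2
⌊5/2⌋ = 2, remainder 1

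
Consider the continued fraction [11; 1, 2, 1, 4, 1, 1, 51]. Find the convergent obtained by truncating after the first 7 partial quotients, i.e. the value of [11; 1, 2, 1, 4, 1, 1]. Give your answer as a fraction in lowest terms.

493/42

a_0 = 11: 11/1
a_1 = 1: 12/1
a_2 = 2: 35/3
a_3 = 1: 47/4
a_4 = 4: 223/19
a_5 = 1: 270/23
a_6 = 1: 493/42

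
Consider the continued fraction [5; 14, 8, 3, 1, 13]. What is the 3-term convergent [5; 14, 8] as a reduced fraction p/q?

a_0 = 5: 5/1
a_1 = 14: 71/14
a_2 = 8: 573/113

573/113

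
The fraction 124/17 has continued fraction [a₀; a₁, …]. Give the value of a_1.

3

Apply division with remainder until the remainder is 0:
⌊124/17⌋ = 7, remainder 5
⌊17/5⌋ = 3, remainder 2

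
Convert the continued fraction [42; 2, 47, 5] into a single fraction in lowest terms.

20270/477

a_0 = 42: 42/1
a_1 = 2: 85/2
a_2 = 47: 4037/95
a_3 = 5: 20270/477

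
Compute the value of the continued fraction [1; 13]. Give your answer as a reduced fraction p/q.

Start with 13.
1 + 1/(13/1) = 1 + 1/13 = 14/13

14/13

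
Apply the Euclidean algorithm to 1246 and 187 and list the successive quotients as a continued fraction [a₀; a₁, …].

[6; 1, 1, 1, 30, 2]

1246 ÷ 187 → quotient 6, remainder 124
187 ÷ 124 → quotient 1, remainder 63
124 ÷ 63 → quotient 1, remainder 61
63 ÷ 61 → quotient 1, remainder 2
61 ÷ 2 → quotient 30, remainder 1
2 ÷ 1 → quotient 2, remainder 0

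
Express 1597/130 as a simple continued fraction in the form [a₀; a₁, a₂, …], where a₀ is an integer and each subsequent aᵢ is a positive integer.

⌊1597/130⌋ = 12, remainder 37
⌊130/37⌋ = 3, remainder 19
⌊37/19⌋ = 1, remainder 18
⌊19/18⌋ = 1, remainder 1
⌊18/1⌋ = 18, remainder 0

[12; 3, 1, 1, 18]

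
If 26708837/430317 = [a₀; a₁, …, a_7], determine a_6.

24

⌊26708837/430317⌋ = 62, remainder 29183
⌊430317/29183⌋ = 14, remainder 21755
⌊29183/21755⌋ = 1, remainder 7428
⌊21755/7428⌋ = 2, remainder 6899
⌊7428/6899⌋ = 1, remainder 529
⌊6899/529⌋ = 13, remainder 22
⌊529/22⌋ = 24, remainder 1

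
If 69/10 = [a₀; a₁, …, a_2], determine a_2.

Repeatedly divide and take the remainder:
⌊69/10⌋ = 6, remainder 9
⌊10/9⌋ = 1, remainder 1
⌊9/1⌋ = 9, remainder 0

9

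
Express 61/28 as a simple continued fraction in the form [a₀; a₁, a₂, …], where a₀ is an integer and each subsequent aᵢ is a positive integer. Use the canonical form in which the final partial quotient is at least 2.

[2; 5, 1, 1, 2]

Run the Euclidean algorithm, recording each quotient:
⌊61/28⌋ = 2, remainder 5
⌊28/5⌋ = 5, remainder 3
⌊5/3⌋ = 1, remainder 2
⌊3/2⌋ = 1, remainder 1
⌊2/1⌋ = 2, remainder 0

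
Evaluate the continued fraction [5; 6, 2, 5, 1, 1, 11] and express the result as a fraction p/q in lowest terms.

Collapse the nested fraction from the inside out:
Start with 11.
1 + 1/(11/1) = 1 + 1/11 = 12/11
1 + 1/(12/11) = 1 + 11/12 = 23/12
5 + 1/(23/12) = 5 + 12/23 = 127/23
2 + 1/(127/23) = 2 + 23/127 = 277/127
6 + 1/(277/127) = 6 + 127/277 = 1789/277
5 + 1/(1789/277) = 5 + 277/1789 = 9222/1789

9222/1789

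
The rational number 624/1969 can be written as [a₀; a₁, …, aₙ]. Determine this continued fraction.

[0; 3, 6, 2, 3, 4, 3]

Apply division with remainder until the remainder is 0:
624 = 0·1969 + 624, so a_0 = 0
1969 = 3·624 + 97, so a_1 = 3
624 = 6·97 + 42, so a_2 = 6
97 = 2·42 + 13, so a_3 = 2
42 = 3·13 + 3, so a_4 = 3
13 = 4·3 + 1, so a_5 = 4
3 = 3·1 + 0, so a_6 = 3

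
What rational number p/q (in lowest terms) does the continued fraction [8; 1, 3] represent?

35/4

a_0 = 8: 8/1
a_1 = 1: 9/1
a_2 = 3: 35/4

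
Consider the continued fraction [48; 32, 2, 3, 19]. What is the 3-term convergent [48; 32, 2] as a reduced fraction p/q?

a_0 = 48: 48/1
a_1 = 32: 1537/32
a_2 = 2: 3122/65

3122/65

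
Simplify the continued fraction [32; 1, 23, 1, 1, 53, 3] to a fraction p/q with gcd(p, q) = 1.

260872/7915

Start with 3.
53 + 1/(3/1) = 53 + 1/3 = 160/3
1 + 1/(160/3) = 1 + 3/160 = 163/160
1 + 1/(163/160) = 1 + 160/163 = 323/163
23 + 1/(323/163) = 23 + 163/323 = 7592/323
1 + 1/(7592/323) = 1 + 323/7592 = 7915/7592
32 + 1/(7915/7592) = 32 + 7592/7915 = 260872/7915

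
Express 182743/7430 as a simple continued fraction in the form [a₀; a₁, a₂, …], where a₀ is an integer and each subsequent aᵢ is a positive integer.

182743 ÷ 7430 → quotient 24, remainder 4423
7430 ÷ 4423 → quotient 1, remainder 3007
4423 ÷ 3007 → quotient 1, remainder 1416
3007 ÷ 1416 → quotient 2, remainder 175
1416 ÷ 175 → quotient 8, remainder 16
175 ÷ 16 → quotient 10, remainder 15
16 ÷ 15 → quotient 1, remainder 1
15 ÷ 1 → quotient 15, remainder 0

[24; 1, 1, 2, 8, 10, 1, 15]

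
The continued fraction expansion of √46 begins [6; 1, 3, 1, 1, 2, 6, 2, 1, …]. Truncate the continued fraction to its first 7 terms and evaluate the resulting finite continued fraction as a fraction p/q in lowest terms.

997/147

a_0 = 6: 6/1
a_1 = 1: 7/1
a_2 = 3: 27/4
a_3 = 1: 34/5
a_4 = 1: 61/9
a_5 = 2: 156/23
a_6 = 6: 997/147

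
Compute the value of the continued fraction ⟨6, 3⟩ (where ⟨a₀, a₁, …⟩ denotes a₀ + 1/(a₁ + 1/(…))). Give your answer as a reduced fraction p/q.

19/3

Collapse the nested fraction from the inside out:
Start with 3.
6 + 1/(3/1) = 6 + 1/3 = 19/3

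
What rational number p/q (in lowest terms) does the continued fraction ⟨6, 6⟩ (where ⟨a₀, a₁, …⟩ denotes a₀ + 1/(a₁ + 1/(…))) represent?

Build up convergents one term at a time:
a_0 = 6: 6/1
a_1 = 6: 37/6

37/6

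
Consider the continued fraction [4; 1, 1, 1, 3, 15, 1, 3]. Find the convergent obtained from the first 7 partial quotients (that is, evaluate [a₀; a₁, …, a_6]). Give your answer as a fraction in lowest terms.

a_0 = 4: 4/1
a_1 = 1: 5/1
a_2 = 1: 9/2
a_3 = 1: 14/3
a_4 = 3: 51/11
a_5 = 15: 779/168
a_6 = 1: 830/179

830/179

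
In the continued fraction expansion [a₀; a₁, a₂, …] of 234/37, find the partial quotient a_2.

234 = 6·37 + 12, so a_0 = 6
37 = 3·12 + 1, so a_1 = 3
12 = 12·1 + 0, so a_2 = 12

12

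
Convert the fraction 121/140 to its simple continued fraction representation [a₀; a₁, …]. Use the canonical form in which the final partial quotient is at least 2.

[0; 1, 6, 2, 1, 2, 2]

121 ÷ 140 → quotient 0, remainder 121
140 ÷ 121 → quotient 1, remainder 19
121 ÷ 19 → quotient 6, remainder 7
19 ÷ 7 → quotient 2, remainder 5
7 ÷ 5 → quotient 1, remainder 2
5 ÷ 2 → quotient 2, remainder 1
2 ÷ 1 → quotient 2, remainder 0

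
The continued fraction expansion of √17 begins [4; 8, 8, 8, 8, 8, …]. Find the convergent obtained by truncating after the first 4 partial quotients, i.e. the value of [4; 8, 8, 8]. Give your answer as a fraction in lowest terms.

2177/528

Start with 8.
8 + 1/(8/1) = 8 + 1/8 = 65/8
8 + 1/(65/8) = 8 + 8/65 = 528/65
4 + 1/(528/65) = 4 + 65/528 = 2177/528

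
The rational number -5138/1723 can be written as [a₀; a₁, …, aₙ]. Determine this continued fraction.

[-3; 55, 1, 1, 2, 1, 1, 2]

Repeatedly divide and take the remainder:
-5138 = -3·1723 + 31, so a_0 = -3
1723 = 55·31 + 18, so a_1 = 55
31 = 1·18 + 13, so a_2 = 1
18 = 1·13 + 5, so a_3 = 1
13 = 2·5 + 3, so a_4 = 2
5 = 1·3 + 2, so a_5 = 1
3 = 1·2 + 1, so a_6 = 1
2 = 2·1 + 0, so a_7 = 2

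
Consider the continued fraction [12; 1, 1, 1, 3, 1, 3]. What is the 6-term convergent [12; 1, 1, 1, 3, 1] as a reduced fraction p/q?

177/14

Start with 1.
3 + 1/(1/1) = 3 + 1/1 = 4/1
1 + 1/(4/1) = 1 + 1/4 = 5/4
1 + 1/(5/4) = 1 + 4/5 = 9/5
1 + 1/(9/5) = 1 + 5/9 = 14/9
12 + 1/(14/9) = 12 + 9/14 = 177/14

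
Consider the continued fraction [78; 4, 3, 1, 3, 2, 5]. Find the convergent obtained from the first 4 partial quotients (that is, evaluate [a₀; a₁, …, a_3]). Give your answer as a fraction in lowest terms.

1330/17

Compute successive convergents:
a_0 = 78: 78/1
a_1 = 4: 313/4
a_2 = 3: 1017/13
a_3 = 1: 1330/17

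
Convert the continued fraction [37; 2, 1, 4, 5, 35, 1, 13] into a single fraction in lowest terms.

Start with 13.
1 + 1/(13/1) = 1 + 1/13 = 14/13
35 + 1/(14/13) = 35 + 13/14 = 503/14
5 + 1/(503/14) = 5 + 14/503 = 2529/503
4 + 1/(2529/503) = 4 + 503/2529 = 10619/2529
1 + 1/(10619/2529) = 1 + 2529/10619 = 13148/10619
2 + 1/(13148/10619) = 2 + 10619/13148 = 36915/13148
37 + 1/(36915/13148) = 37 + 13148/36915 = 1379003/36915

1379003/36915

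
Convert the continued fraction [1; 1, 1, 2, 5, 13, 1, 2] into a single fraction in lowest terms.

Work from the innermost term outward:
Start with 2.
1 + 1/(2/1) = 1 + 1/2 = 3/2
13 + 1/(3/2) = 13 + 2/3 = 41/3
5 + 1/(41/3) = 5 + 3/41 = 208/41
2 + 1/(208/41) = 2 + 41/208 = 457/208
1 + 1/(457/208) = 1 + 208/457 = 665/457
1 + 1/(665/457) = 1 + 457/665 = 1122/665
1 + 1/(1122/665) = 1 + 665/1122 = 1787/1122

1787/1122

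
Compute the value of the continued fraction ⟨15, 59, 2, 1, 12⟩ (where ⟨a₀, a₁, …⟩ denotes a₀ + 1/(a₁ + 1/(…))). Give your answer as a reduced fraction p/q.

Collapse the nested fraction from the inside out:
Start with 12.
1 + 1/(12/1) = 1 + 1/12 = 13/12
2 + 1/(13/12) = 2 + 12/13 = 38/13
59 + 1/(38/13) = 59 + 13/38 = 2255/38
15 + 1/(2255/38) = 15 + 38/2255 = 33863/2255

33863/2255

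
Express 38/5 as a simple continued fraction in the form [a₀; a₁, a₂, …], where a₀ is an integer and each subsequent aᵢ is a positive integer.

38 = 7·5 + 3, so a_0 = 7
5 = 1·3 + 2, so a_1 = 1
3 = 1·2 + 1, so a_2 = 1
2 = 2·1 + 0, so a_3 = 2

[7; 1, 1, 2]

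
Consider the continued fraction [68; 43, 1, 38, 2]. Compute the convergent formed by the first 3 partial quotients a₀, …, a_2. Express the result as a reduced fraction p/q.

2993/44

a_0 = 68: 68/1
a_1 = 43: 2925/43
a_2 = 1: 2993/44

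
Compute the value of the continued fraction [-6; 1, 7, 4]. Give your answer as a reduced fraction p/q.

Start with 4.
7 + 1/(4/1) = 7 + 1/4 = 29/4
1 + 1/(29/4) = 1 + 4/29 = 33/29
-6 + 1/(33/29) = -6 + 29/33 = -169/33

-169/33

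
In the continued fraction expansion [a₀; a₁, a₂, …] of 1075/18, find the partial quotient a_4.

Repeatedly divide and take the remainder:
1075 ÷ 18 → quotient 59, remainder 13
18 ÷ 13 → quotient 1, remainder 5
13 ÷ 5 → quotient 2, remainder 3
5 ÷ 3 → quotient 1, remainder 2
3 ÷ 2 → quotient 1, remainder 1

1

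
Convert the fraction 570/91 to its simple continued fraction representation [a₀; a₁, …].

[6; 3, 1, 3, 1, 4]

570 ÷ 91 → quotient 6, remainder 24
91 ÷ 24 → quotient 3, remainder 19
24 ÷ 19 → quotient 1, remainder 5
19 ÷ 5 → quotient 3, remainder 4
5 ÷ 4 → quotient 1, remainder 1
4 ÷ 1 → quotient 4, remainder 0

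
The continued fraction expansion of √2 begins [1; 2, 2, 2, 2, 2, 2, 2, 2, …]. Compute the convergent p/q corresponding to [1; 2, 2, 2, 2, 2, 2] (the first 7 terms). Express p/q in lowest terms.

239/169

Start with 2.
2 + 1/(2/1) = 2 + 1/2 = 5/2
2 + 1/(5/2) = 2 + 2/5 = 12/5
2 + 1/(12/5) = 2 + 5/12 = 29/12
2 + 1/(29/12) = 2 + 12/29 = 70/29
2 + 1/(70/29) = 2 + 29/70 = 169/70
1 + 1/(169/70) = 1 + 70/169 = 239/169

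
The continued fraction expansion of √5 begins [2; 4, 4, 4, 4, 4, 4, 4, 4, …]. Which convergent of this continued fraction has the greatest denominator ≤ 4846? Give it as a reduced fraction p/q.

a_0 = 2: 2/1  (≤ bound)
a_1 = 4: 9/4  (≤ bound)
a_2 = 4: 38/17  (≤ bound)
a_3 = 4: 161/72  (≤ bound)
a_4 = 4: 682/305  (≤ bound)
a_5 = 4: 2889/1292  (≤ bound)
a_6 = 4: 12238/5473  (> 4846, stop)

2889/1292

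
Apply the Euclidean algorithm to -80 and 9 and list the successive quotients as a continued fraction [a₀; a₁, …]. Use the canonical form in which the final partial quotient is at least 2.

[-9; 9]

Run the Euclidean algorithm, recording each quotient:
-80 = -9·9 + 1, so a_0 = -9
9 = 9·1 + 0, so a_1 = 9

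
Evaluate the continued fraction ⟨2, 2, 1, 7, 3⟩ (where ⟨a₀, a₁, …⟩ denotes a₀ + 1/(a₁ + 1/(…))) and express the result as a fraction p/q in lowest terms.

a_0 = 2: 2/1
a_1 = 2: 5/2
a_2 = 1: 7/3
a_3 = 7: 54/23
a_4 = 3: 169/72

169/72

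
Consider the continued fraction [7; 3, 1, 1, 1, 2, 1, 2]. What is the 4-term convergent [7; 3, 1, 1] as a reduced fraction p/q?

Work from the innermost term outward:
Start with 1.
1 + 1/(1/1) = 1 + 1/1 = 2/1
3 + 1/(2/1) = 3 + 1/2 = 7/2
7 + 1/(7/2) = 7 + 2/7 = 51/7

51/7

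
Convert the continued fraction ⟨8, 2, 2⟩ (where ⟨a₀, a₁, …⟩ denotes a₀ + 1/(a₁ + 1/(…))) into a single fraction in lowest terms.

42/5

Compute successive convergents:
a_0 = 8: 8/1
a_1 = 2: 17/2
a_2 = 2: 42/5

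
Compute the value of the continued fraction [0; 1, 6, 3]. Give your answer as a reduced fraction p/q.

19/22

Start with 3.
6 + 1/(3/1) = 6 + 1/3 = 19/3
1 + 1/(19/3) = 1 + 3/19 = 22/19
0 + 1/(22/19) = 0 + 19/22 = 19/22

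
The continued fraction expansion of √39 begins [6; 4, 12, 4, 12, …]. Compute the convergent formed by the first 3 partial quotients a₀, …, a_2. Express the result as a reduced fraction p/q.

Work from the innermost term outward:
Start with 12.
4 + 1/(12/1) = 4 + 1/12 = 49/12
6 + 1/(49/12) = 6 + 12/49 = 306/49

306/49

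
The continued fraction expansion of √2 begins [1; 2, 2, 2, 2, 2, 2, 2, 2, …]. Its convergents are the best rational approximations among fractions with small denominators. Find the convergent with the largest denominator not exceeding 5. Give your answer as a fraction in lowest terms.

List convergents until the denominator exceeds the bound:
a_0 = 1: 1/1  (≤ bound)
a_1 = 2: 3/2  (≤ bound)
a_2 = 2: 7/5  (≤ bound)
a_3 = 2: 17/12  (> 5, stop)

7/5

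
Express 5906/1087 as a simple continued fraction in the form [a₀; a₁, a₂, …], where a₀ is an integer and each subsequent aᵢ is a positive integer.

[5; 2, 3, 4, 36]

⌊5906/1087⌋ = 5, remainder 471
⌊1087/471⌋ = 2, remainder 145
⌊471/145⌋ = 3, remainder 36
⌊145/36⌋ = 4, remainder 1
⌊36/1⌋ = 36, remainder 0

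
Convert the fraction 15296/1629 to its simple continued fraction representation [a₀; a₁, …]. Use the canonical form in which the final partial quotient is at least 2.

[9; 2, 1, 1, 3, 3, 13, 2]

15296 ÷ 1629 → quotient 9, remainder 635
1629 ÷ 635 → quotient 2, remainder 359
635 ÷ 359 → quotient 1, remainder 276
359 ÷ 276 → quotient 1, remainder 83
276 ÷ 83 → quotient 3, remainder 27
83 ÷ 27 → quotient 3, remainder 2
27 ÷ 2 → quotient 13, remainder 1
2 ÷ 1 → quotient 2, remainder 0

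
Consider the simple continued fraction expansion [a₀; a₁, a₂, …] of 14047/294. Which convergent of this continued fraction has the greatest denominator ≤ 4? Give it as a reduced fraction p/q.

List convergents until the denominator exceeds the bound:
a_0 = 47: 47/1  (≤ bound)
a_1 = 1: 48/1  (≤ bound)
a_2 = 3: 191/4  (≤ bound)
a_3 = 1: 239/5  (> 4, stop)

191/4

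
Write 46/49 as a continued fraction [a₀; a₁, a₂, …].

46 = 0·49 + 46, so a_0 = 0
49 = 1·46 + 3, so a_1 = 1
46 = 15·3 + 1, so a_2 = 15
3 = 3·1 + 0, so a_3 = 3

[0; 1, 15, 3]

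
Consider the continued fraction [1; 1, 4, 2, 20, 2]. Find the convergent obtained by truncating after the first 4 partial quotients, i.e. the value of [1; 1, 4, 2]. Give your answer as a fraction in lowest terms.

20/11

a_0 = 1: 1/1
a_1 = 1: 2/1
a_2 = 4: 9/5
a_3 = 2: 20/11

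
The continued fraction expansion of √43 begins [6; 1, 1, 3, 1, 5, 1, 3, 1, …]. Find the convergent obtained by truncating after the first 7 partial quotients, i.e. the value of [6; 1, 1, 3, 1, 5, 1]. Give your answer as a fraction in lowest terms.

Collapse the nested fraction from the inside out:
Start with 1.
5 + 1/(1/1) = 5 + 1/1 = 6/1
1 + 1/(6/1) = 1 + 1/6 = 7/6
3 + 1/(7/6) = 3 + 6/7 = 27/7
1 + 1/(27/7) = 1 + 7/27 = 34/27
1 + 1/(34/27) = 1 + 27/34 = 61/34
6 + 1/(61/34) = 6 + 34/61 = 400/61

400/61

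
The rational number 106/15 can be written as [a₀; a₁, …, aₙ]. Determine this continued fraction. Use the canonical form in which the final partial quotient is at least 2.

106 ÷ 15 → quotient 7, remainder 1
15 ÷ 1 → quotient 15, remainder 0

[7; 15]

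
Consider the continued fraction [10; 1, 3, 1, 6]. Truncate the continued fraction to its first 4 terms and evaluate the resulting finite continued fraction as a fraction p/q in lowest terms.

Collapse the nested fraction from the inside out:
Start with 1.
3 + 1/(1/1) = 3 + 1/1 = 4/1
1 + 1/(4/1) = 1 + 1/4 = 5/4
10 + 1/(5/4) = 10 + 4/5 = 54/5

54/5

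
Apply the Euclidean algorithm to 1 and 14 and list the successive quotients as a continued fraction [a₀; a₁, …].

1 = 0·14 + 1, so a_0 = 0
14 = 14·1 + 0, so a_1 = 14

[0; 14]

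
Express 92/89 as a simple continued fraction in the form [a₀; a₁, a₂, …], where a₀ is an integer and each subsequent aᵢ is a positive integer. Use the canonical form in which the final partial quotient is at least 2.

[1; 29, 1, 2]

92 ÷ 89 → quotient 1, remainder 3
89 ÷ 3 → quotient 29, remainder 2
3 ÷ 2 → quotient 1, remainder 1
2 ÷ 1 → quotient 2, remainder 0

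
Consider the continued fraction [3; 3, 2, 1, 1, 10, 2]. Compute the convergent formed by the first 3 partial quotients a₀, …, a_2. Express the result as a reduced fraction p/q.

Collapse the nested fraction from the inside out:
Start with 2.
3 + 1/(2/1) = 3 + 1/2 = 7/2
3 + 1/(7/2) = 3 + 2/7 = 23/7

23/7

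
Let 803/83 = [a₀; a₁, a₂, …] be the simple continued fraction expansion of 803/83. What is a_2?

2

803 ÷ 83 → quotient 9, remainder 56
83 ÷ 56 → quotient 1, remainder 27
56 ÷ 27 → quotient 2, remainder 2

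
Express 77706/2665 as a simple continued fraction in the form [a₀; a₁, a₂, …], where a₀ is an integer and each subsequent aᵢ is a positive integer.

[29; 6, 3, 34, 1, 3]

Run the Euclidean algorithm, recording each quotient:
77706 = 29·2665 + 421, so a_0 = 29
2665 = 6·421 + 139, so a_1 = 6
421 = 3·139 + 4, so a_2 = 3
139 = 34·4 + 3, so a_3 = 34
4 = 1·3 + 1, so a_4 = 1
3 = 3·1 + 0, so a_5 = 3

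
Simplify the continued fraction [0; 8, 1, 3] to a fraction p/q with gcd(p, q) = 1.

a_0 = 0: 0/1
a_1 = 8: 1/8
a_2 = 1: 1/9
a_3 = 3: 4/35

4/35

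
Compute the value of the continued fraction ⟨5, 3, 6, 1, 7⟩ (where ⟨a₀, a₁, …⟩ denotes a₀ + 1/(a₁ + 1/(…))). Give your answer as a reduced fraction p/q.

920/173

Start with 7.
1 + 1/(7/1) = 1 + 1/7 = 8/7
6 + 1/(8/7) = 6 + 7/8 = 55/8
3 + 1/(55/8) = 3 + 8/55 = 173/55
5 + 1/(173/55) = 5 + 55/173 = 920/173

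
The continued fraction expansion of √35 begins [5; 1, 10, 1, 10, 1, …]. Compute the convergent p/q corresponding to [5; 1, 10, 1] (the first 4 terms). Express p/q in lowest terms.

Use the convergent recurrence hₖ = aₖ·hₖ₋₁ + hₖ₋₂ (and likewise for the denominators kₖ):
a_0 = 5: 5/1
a_1 = 1: 6/1
a_2 = 10: 65/11
a_3 = 1: 71/12

71/12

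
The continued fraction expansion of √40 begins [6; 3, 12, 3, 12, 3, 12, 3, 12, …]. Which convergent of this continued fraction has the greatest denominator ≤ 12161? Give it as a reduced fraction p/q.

27379/4329

List convergents until the denominator exceeds the bound:
a_0 = 6: 6/1  (≤ bound)
a_1 = 3: 19/3  (≤ bound)
a_2 = 12: 234/37  (≤ bound)
a_3 = 3: 721/114  (≤ bound)
a_4 = 12: 8886/1405  (≤ bound)
a_5 = 3: 27379/4329  (≤ bound)
a_6 = 12: 337434/53353  (> 12161, stop)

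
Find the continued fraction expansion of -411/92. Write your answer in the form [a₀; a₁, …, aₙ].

[-5; 1, 1, 7, 6]

⌊-411/92⌋ = -5, remainder 49
⌊92/49⌋ = 1, remainder 43
⌊49/43⌋ = 1, remainder 6
⌊43/6⌋ = 7, remainder 1
⌊6/1⌋ = 6, remainder 0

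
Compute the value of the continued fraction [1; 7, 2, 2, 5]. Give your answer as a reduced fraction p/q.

Start with 5.
2 + 1/(5/1) = 2 + 1/5 = 11/5
2 + 1/(11/5) = 2 + 5/11 = 27/11
7 + 1/(27/11) = 7 + 11/27 = 200/27
1 + 1/(200/27) = 1 + 27/200 = 227/200

227/200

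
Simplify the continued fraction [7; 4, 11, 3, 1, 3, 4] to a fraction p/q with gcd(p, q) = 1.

21357/2948

Start with 4.
3 + 1/(4/1) = 3 + 1/4 = 13/4
1 + 1/(13/4) = 1 + 4/13 = 17/13
3 + 1/(17/13) = 3 + 13/17 = 64/17
11 + 1/(64/17) = 11 + 17/64 = 721/64
4 + 1/(721/64) = 4 + 64/721 = 2948/721
7 + 1/(2948/721) = 7 + 721/2948 = 21357/2948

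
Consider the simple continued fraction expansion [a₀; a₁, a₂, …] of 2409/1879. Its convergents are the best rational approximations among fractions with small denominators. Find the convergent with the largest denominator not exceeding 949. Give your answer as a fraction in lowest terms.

a_0 = 1: 1/1  (≤ bound)
a_1 = 3: 4/3  (≤ bound)
a_2 = 1: 5/4  (≤ bound)
a_3 = 1: 9/7  (≤ bound)
a_4 = 5: 50/39  (≤ bound)
a_5 = 48: 2409/1879  (> 949, stop)

50/39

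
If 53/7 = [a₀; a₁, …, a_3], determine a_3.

3

53 = 7·7 + 4, so a_0 = 7
7 = 1·4 + 3, so a_1 = 1
4 = 1·3 + 1, so a_2 = 1
3 = 3·1 + 0, so a_3 = 3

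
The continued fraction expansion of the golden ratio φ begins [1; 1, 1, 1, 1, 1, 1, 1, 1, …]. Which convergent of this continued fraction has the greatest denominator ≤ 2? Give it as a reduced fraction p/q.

a_0 = 1: 1/1  (≤ bound)
a_1 = 1: 2/1  (≤ bound)
a_2 = 1: 3/2  (≤ bound)
a_3 = 1: 5/3  (> 2, stop)

3/2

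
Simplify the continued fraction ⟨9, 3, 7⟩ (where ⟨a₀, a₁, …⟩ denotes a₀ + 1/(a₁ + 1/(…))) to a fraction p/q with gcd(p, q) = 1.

a_0 = 9: 9/1
a_1 = 3: 28/3
a_2 = 7: 205/22

205/22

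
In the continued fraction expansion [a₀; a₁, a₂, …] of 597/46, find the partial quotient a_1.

1

Repeatedly divide and take the remainder:
597 = 12·46 + 45, so a_0 = 12
46 = 1·45 + 1, so a_1 = 1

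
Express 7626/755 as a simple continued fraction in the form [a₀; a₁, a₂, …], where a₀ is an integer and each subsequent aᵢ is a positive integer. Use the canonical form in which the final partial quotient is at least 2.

Run the Euclidean algorithm, recording each quotient:
⌊7626/755⌋ = 10, remainder 76
⌊755/76⌋ = 9, remainder 71
⌊76/71⌋ = 1, remainder 5
⌊71/5⌋ = 14, remainder 1
⌊5/1⌋ = 5, remainder 0

[10; 9, 1, 14, 5]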